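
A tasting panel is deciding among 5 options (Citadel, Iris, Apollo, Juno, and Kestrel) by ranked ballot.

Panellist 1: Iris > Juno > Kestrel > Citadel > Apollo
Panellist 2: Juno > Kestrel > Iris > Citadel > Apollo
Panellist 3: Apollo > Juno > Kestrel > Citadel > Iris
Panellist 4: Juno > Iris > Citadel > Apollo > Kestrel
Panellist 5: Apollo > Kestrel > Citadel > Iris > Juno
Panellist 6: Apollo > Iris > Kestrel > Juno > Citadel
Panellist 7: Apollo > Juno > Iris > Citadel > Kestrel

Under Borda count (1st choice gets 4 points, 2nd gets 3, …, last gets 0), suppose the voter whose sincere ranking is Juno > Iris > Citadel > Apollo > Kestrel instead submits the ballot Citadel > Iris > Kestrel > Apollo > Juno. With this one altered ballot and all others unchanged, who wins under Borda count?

Apollo

Borda totals with the altered ballot: Citadel 10, Iris 15, Apollo 17, Juno 14, Kestrel 14.
The switch changes the winner from Juno to Apollo.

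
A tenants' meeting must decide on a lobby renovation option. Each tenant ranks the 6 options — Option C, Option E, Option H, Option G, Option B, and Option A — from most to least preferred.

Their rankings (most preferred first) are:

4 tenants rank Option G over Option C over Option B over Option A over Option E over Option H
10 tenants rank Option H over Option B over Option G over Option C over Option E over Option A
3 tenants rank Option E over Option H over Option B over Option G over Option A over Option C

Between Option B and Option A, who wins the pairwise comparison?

Option B

Ballots ranking Option B above Option A: 4+10+3 = 17.
Ballots ranking Option A above Option B: 0.
Option B wins the head-to-head, 17–0.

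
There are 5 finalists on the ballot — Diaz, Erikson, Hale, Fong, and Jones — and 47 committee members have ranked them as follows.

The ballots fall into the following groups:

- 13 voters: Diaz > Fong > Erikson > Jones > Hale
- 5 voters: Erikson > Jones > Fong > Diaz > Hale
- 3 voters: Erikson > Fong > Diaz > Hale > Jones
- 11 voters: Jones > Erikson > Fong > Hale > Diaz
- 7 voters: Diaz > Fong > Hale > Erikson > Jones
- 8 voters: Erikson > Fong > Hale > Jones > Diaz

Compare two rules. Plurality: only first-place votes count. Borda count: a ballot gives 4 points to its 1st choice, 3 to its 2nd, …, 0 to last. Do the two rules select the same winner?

No

Plurality first-place counts: Diaz 20, Erikson 16, Hale 0, Fong 0, Jones 11 → Diaz.
Borda totals: Diaz 91, Erikson 130, Hale 44, Fong 125, Jones 80 → Erikson.
The two rules disagree: plurality picks Diaz, Borda picks Erikson.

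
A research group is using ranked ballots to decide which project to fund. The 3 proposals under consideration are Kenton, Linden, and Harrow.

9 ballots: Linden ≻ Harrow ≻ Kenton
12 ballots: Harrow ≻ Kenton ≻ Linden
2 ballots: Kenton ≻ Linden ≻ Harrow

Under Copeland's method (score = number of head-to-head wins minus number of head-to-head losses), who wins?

Harrow

Pairwise results:
  Kenton vs Linden: Kenton wins 14–9.
  Kenton vs Harrow: Harrow wins 21–2.
  Linden vs Harrow: Harrow wins 12–11.
Copeland scores (wins − losses):
  Kenton: 1 − 1 = 0
  Linden: 0 − 2 = -2
  Harrow: 2 − 0 = 2
Harrow has the best Copeland score.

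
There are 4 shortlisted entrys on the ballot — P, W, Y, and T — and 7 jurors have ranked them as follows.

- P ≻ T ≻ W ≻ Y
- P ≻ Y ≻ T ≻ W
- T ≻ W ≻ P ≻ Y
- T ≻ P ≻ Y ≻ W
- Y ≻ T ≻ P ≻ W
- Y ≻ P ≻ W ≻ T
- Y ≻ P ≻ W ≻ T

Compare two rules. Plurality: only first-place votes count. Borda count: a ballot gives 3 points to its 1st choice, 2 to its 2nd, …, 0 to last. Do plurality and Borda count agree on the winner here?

Plurality first-place counts: P 2, W 0, Y 3, T 2 → Y.
Borda totals: P 14, W 5, Y 12, T 11 → P.
The two rules disagree: plurality picks Y, Borda picks P.

No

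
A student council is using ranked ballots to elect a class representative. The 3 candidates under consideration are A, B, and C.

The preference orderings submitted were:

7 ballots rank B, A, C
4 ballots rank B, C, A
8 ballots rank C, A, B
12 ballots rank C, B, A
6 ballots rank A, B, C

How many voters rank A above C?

13

Ballots ranking A above C: 7+6 = 13.
Ballots ranking C above A: 4+8+12 = 24.
So 13 of 37 voters prefer A to C.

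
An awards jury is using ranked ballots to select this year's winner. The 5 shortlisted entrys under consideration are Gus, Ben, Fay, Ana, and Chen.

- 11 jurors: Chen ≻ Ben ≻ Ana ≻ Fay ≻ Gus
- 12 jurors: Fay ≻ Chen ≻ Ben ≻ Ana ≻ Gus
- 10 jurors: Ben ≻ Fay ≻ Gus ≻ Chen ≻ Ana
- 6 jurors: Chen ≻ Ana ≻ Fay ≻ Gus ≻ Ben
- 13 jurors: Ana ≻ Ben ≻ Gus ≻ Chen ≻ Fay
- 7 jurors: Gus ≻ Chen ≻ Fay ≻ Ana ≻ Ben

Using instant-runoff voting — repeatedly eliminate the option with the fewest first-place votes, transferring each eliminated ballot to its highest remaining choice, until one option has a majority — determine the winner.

Chen

Round 1: Chen 17, Ana 13, Fay 12, Ben 10, Gus 7. Gus has the fewest and is eliminated.
Round 2: Chen 24, Ana 13, Fay 12, Ben 10. Ben has the fewest and is eliminated.
Round 3: Chen 24, Fay 22, Ana 13. Ana has the fewest and is eliminated.
Round 4: Chen 37, Fay 22. Chen has a majority.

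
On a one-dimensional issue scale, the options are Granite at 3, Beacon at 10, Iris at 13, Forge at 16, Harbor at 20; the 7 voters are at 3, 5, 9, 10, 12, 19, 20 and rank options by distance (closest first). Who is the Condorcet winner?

Beacon

With single-peaked preferences on a line, the Condorcet winner is the candidate closest to the median voter.
The median voter (position 10) is closest to Beacon at 10.
Check: Beacon vs Forge — voters closer to Beacon: 5 of 7.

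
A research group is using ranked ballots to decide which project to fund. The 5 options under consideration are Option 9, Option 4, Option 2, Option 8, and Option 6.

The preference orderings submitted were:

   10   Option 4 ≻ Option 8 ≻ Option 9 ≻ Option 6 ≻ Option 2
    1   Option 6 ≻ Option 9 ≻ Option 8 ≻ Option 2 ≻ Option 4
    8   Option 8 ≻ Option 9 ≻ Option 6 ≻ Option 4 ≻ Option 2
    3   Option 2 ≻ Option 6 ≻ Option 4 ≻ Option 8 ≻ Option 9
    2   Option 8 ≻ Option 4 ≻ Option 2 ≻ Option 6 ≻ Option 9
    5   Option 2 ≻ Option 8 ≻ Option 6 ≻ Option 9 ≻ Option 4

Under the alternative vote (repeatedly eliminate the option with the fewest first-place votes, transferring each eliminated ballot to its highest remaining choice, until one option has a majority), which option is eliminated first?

Option 9

Round 1: Option 4 10, Option 8 10, Option 2 8, Option 6 1, Option 9 0. Option 9 has the fewest and is eliminated.
Round 2: Option 4 10, Option 8 10, Option 2 8, Option 6 1. Option 6 has the fewest and is eliminated.
Round 3: Option 8 11, Option 4 10, Option 2 8. Option 2 has the fewest and is eliminated.
Round 4: Option 8 16, Option 4 13. Option 8 has a majority.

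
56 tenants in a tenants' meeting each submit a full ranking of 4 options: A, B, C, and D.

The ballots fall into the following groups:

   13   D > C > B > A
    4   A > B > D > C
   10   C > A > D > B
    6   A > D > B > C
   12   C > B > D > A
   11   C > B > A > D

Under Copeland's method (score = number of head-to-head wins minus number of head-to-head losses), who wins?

C

Pairwise results:
  A vs B: B wins 36–20.
  A vs C: C wins 46–10.
  A vs D: A wins 31–25.
  B vs C: C wins 46–10.
  B vs D: D wins 29–27.
  C vs D: C wins 33–23.
Copeland scores (wins − losses):
  A: 1 − 2 = -1
  B: 1 − 2 = -1
  C: 3 − 0 = 3
  D: 1 − 2 = -1
C has the best Copeland score.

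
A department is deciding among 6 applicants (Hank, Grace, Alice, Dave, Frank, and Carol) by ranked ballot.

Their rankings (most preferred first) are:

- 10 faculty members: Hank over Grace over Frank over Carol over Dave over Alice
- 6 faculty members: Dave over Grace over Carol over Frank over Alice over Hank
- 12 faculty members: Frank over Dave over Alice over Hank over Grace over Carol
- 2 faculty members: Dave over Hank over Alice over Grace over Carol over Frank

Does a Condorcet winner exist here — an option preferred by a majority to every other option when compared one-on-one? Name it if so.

There is no Condorcet winner

Head-to-head results (30 voters total):
Hank vs Grace: Hank wins 24–6.
Hank vs Alice: Alice wins 18–12.
Hank vs Dave: Dave wins 20–10.
Hank vs Frank: Frank wins 18–12.
Hank vs Carol: Hank wins 24–6.
Grace vs Alice: Grace wins 16–14.
Grace vs Dave: Dave wins 20–10.
Grace vs Frank: Grace wins 18–12.
Grace vs Carol: Grace wins 30–0.
Alice vs Dave: Dave wins 30–0.
Alice vs Frank: Frank wins 28–2.
Alice vs Carol: Carol wins 16–14.
Dave vs Frank: Frank wins 22–8.
Dave vs Carol: Dave wins 20–10.
Frank vs Carol: Frank wins 22–8.
No candidate beats all others: Hank beats Grace beats Alice beats Hank, a majority cycle.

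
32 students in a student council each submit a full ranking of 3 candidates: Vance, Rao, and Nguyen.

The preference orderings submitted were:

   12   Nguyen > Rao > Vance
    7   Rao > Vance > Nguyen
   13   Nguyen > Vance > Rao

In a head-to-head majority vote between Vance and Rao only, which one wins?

Ballots ranking Vance above Rao: 13.
Ballots ranking Rao above Vance: 12+7 = 19.
Rao wins the head-to-head, 19–13.

Rao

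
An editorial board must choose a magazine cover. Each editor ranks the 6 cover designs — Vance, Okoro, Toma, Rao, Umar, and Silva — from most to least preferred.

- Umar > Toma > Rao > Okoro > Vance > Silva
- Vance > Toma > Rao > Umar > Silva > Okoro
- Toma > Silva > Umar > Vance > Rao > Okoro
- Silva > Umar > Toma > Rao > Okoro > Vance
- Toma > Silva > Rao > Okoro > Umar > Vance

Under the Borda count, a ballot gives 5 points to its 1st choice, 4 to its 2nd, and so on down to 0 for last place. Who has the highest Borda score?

Toma

Borda scores:
  Vance: 1 + 5 + 2 + 0 + 0 = 8
  Okoro: 2 + 0 + 0 + 1 + 2 = 5
  Toma: 4 + 4 + 5 + 3 + 5 = 21
  Rao: 3 + 3 + 1 + 2 + 3 = 12
  Umar: 5 + 2 + 3 + 4 + 1 = 15
  Silva: 0 + 1 + 4 + 5 + 4 = 14
Toma has the highest total.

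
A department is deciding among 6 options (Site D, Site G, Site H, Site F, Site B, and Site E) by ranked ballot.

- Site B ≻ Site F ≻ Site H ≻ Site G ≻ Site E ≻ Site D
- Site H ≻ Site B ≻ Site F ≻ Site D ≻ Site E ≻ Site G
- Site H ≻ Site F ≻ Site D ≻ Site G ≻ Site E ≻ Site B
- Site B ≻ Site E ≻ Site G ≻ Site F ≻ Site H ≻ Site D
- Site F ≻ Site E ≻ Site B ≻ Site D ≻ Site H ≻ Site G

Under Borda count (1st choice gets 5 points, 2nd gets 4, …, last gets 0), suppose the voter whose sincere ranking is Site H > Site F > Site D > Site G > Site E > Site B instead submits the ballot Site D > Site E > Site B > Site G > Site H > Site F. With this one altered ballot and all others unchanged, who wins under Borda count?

Borda totals with the altered ballot: Site D 9, Site G 7, Site H 11, Site F 14, Site B 20, Site E 14.
The switch changes the winner from Site F to Site B.

Site B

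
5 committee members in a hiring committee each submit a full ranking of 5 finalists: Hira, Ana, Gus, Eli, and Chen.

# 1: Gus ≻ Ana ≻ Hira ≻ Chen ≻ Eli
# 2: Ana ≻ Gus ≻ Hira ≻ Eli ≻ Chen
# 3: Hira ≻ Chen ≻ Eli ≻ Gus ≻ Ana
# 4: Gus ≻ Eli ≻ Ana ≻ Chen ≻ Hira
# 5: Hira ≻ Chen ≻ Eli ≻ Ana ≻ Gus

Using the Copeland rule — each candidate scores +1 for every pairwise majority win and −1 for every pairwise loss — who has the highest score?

Pairwise results:
  Hira vs Ana: Ana wins 3–2.
  Hira vs Gus: Gus wins 3–2.
  Hira vs Eli: Hira wins 4–1.
  Hira vs Chen: Hira wins 4–1.
  Ana vs Gus: Gus wins 3–2.
  Ana vs Eli: Eli wins 3–2.
  Ana vs Chen: Ana wins 3–2.
  Gus vs Eli: Gus wins 3–2.
  Gus vs Chen: Gus wins 3–2.
  Eli vs Chen: Chen wins 3–2.
Copeland scores (wins − losses):
  Hira: 2 − 2 = 0
  Ana: 2 − 2 = 0
  Gus: 4 − 0 = 4
  Eli: 1 − 3 = -2
  Chen: 1 − 3 = -2
Gus has the best Copeland score.

Gus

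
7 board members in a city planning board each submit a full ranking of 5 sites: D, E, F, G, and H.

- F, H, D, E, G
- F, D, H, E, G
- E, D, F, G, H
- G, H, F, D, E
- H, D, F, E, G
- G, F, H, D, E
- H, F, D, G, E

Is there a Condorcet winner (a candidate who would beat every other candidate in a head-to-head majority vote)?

Head-to-head results (7 voters total):
D vs E: D wins 6–1.
D vs F: F wins 5–2.
D vs G: D wins 5–2.
D vs H: H wins 5–2.
E vs F: F wins 6–1.
E vs G: E wins 4–3.
E vs H: H wins 6–1.
F vs G: F wins 5–2.
F vs H: F wins 4–3.
G vs H: H wins 4–3.
F beats each rival — D (5–2), E (6–1), G (5–2), H (4–3) — so F is the Condorcet winner.

Yes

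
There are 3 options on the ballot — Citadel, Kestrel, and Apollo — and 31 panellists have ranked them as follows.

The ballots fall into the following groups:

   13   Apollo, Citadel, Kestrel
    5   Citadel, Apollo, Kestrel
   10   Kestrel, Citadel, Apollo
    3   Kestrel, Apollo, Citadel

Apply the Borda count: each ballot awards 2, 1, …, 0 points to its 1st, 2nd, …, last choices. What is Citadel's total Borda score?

Borda scores:
  Citadel: 13·1 + 5·2 + 10·1 + 3·0 = 33
  Kestrel: 13·0 + 5·0 + 10·2 + 3·2 = 26
  Apollo: 13·2 + 5·1 + 10·0 + 3·1 = 34

33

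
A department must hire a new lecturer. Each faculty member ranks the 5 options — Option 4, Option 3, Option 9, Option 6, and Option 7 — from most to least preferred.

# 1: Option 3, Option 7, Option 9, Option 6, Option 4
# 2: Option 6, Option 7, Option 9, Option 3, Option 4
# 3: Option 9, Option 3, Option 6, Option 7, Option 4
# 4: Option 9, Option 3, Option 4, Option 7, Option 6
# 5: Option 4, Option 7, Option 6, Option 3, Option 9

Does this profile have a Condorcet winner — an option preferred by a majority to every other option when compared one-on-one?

Head-to-head results (5 voters total):
Option 4 vs Option 3: Option 3 wins 4–1.
Option 4 vs Option 9: Option 9 wins 4–1.
Option 4 vs Option 6: Option 6 wins 3–2.
Option 4 vs Option 7: Option 7 wins 3–2.
Option 3 vs Option 9: Option 9 wins 3–2.
Option 3 vs Option 6: Option 3 wins 3–2.
Option 3 vs Option 7: Option 3 wins 3–2.
Option 9 vs Option 6: Option 9 wins 3–2.
Option 9 vs Option 7: Option 7 wins 3–2.
Option 6 vs Option 7: Option 7 wins 3–2.
No candidate beats all others: Option 3 beats Option 7 beats Option 9 beats Option 3, a majority cycle.

No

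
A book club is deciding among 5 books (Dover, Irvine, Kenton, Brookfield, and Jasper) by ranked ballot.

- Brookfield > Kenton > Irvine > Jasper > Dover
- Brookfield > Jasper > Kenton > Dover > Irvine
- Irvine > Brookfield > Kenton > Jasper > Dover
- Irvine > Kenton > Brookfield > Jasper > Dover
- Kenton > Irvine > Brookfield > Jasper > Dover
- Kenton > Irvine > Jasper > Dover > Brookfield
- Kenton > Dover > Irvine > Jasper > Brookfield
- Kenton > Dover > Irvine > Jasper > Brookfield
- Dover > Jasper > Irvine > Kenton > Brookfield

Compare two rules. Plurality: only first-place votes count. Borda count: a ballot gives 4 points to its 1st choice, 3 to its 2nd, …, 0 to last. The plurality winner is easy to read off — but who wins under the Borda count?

Plurality first-place counts: Dover 1, Irvine 2, Kenton 4, Brookfield 2, Jasper 0 → Kenton.
Borda totals: Dover 12, Irvine 22, Kenton 27, Brookfield 15, Jasper 14 → Kenton.

Kenton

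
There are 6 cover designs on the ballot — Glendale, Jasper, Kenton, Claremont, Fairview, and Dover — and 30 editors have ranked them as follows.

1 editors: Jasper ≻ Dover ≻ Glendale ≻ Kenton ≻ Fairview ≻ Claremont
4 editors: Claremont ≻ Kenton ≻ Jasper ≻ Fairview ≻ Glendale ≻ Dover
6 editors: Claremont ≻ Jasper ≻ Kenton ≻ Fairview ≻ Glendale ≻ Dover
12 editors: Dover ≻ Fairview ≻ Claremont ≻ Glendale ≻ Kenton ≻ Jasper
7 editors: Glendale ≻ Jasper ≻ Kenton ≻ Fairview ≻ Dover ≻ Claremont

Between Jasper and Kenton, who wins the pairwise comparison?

Ballots ranking Jasper above Kenton: 1+6+7 = 14.
Ballots ranking Kenton above Jasper: 4+12 = 16.
Kenton wins the head-to-head, 16–14.

Kenton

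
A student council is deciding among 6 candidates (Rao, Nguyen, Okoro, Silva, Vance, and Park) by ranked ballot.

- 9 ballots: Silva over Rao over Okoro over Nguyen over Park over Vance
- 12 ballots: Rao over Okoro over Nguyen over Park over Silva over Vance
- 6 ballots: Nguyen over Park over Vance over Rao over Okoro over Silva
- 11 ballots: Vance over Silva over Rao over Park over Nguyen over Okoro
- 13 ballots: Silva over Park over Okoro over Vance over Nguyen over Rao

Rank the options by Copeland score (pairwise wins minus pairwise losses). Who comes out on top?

Pairwise results:
  Rao vs Nguyen: Rao wins 32–19.
  Rao vs Okoro: Rao wins 38–13.
  Rao vs Silva: Silva wins 33–18.
  Rao vs Vance: Vance wins 30–21.
  Rao vs Park: Rao wins 32–19.
  Nguyen vs Okoro: Okoro wins 34–17.
  Nguyen vs Silva: Silva wins 33–18.
  Nguyen vs Vance: Nguyen wins 27–24.
  Nguyen vs Park: Nguyen wins 27–24.
  Okoro vs Silva: Silva wins 33–18.
  Okoro vs Vance: Okoro wins 34–17.
  Okoro vs Park: Park wins 30–21.
  Silva vs Vance: Silva wins 34–17.
  Silva vs Park: Silva wins 33–18.
  Vance vs Park: Park wins 40–11.
Copeland scores (wins − losses):
  Rao: 3 − 2 = 1
  Nguyen: 2 − 3 = -1
  Okoro: 2 − 3 = -1
  Silva: 5 − 0 = 5
  Vance: 1 − 4 = -3
  Park: 2 − 3 = -1
Silva has the best Copeland score.

Silva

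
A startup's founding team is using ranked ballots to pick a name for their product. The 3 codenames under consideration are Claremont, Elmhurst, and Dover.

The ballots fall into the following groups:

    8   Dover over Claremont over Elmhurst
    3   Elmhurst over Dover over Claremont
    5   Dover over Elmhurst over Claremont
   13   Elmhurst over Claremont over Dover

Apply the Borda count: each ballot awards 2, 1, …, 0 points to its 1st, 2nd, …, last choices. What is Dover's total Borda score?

29

Borda scores:
  Claremont: 8·1 + 3·0 + 5·0 + 13·1 = 21
  Elmhurst: 8·0 + 3·2 + 5·1 + 13·2 = 37
  Dover: 8·2 + 3·1 + 5·2 + 13·0 = 29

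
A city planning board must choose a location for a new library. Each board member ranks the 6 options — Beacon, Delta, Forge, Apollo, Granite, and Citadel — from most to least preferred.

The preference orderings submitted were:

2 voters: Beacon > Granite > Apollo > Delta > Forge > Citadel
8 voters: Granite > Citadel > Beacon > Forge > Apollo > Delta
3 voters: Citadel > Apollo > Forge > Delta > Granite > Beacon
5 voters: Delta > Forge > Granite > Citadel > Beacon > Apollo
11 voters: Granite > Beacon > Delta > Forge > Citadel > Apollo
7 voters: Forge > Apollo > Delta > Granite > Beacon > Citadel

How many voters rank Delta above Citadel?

25

Ballots ranking Delta above Citadel: 2+5+11+7 = 25.
Ballots ranking Citadel above Delta: 8+3 = 11.
So 25 of 36 voters prefer Delta to Citadel.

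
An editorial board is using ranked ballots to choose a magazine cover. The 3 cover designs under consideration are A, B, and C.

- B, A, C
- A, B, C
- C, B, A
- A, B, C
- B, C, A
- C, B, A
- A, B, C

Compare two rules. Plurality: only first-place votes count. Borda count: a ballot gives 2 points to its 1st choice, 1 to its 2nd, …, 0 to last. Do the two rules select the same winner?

No

Plurality first-place counts: A 3, B 2, C 2 → A.
Borda totals: A 7, B 9, C 5 → B.
The two rules disagree: plurality picks A, Borda picks B.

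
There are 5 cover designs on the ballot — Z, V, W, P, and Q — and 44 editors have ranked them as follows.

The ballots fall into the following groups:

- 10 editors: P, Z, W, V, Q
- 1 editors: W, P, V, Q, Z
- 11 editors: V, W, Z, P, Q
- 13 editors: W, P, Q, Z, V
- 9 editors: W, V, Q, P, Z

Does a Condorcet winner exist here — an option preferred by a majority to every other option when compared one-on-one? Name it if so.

W

Head-to-head results (44 voters total):
Z vs V: Z wins 23–21.
Z vs W: W wins 34–10.
Z vs P: P wins 33–11.
Z vs Q: Q wins 23–21.
V vs W: W wins 33–11.
V vs P: P wins 24–20.
V vs Q: V wins 31–13.
W vs P: W wins 34–10.
W vs Q: W wins 44–0.
P vs Q: P wins 35–9.
W beats each rival — Z (34–10), V (33–11), P (34–10), Q (44–0) — so W is the Condorcet winner.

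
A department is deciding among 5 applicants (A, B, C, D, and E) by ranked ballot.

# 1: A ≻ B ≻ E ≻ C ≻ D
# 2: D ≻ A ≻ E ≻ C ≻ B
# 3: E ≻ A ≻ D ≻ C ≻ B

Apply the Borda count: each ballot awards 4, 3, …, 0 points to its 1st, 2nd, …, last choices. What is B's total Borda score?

3

Borda scores:
  A: 4 + 3 + 3 = 10
  B: 3 + 0 + 0 = 3
  C: 1 + 1 + 1 = 3
  D: 0 + 4 + 2 = 6
  E: 2 + 2 + 4 = 8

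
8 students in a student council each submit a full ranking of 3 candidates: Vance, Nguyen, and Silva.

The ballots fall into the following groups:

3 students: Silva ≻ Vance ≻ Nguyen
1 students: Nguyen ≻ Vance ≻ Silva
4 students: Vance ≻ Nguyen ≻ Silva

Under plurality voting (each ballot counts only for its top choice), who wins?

Vance

First-place vote totals:
  Vance: 4
  Nguyen: 1
  Silva: 3
Vance has the most first-place votes.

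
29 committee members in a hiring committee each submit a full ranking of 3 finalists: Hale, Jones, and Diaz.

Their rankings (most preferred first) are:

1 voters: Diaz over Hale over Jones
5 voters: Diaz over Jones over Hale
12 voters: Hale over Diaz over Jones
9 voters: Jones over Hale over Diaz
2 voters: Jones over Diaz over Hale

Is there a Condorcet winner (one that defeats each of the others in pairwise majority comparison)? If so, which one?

There is no Condorcet winner

Head-to-head results (29 voters total):
Hale vs Jones: Jones wins 16–13.
Hale vs Diaz: Hale wins 21–8.
Jones vs Diaz: Diaz wins 18–11.
No candidate beats all others: Hale beats Diaz beats Jones beats Hale, a majority cycle.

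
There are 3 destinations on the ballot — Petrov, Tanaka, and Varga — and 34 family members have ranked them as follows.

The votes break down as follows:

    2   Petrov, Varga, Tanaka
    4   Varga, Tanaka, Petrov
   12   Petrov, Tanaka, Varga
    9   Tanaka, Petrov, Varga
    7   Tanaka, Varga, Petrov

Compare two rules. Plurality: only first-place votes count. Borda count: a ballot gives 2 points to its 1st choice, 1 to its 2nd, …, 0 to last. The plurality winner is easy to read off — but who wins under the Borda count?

Plurality first-place counts: Petrov 14, Tanaka 16, Varga 4 → Tanaka.
Borda totals: Petrov 37, Tanaka 48, Varga 17 → Tanaka.

Tanaka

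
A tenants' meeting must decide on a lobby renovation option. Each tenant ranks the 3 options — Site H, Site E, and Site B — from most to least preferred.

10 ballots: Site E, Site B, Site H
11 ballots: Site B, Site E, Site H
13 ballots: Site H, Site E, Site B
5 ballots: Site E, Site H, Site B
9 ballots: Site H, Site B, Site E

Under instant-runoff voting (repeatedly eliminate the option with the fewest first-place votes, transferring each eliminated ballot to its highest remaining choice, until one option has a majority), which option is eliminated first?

Site B

Round 1: Site H 22, Site E 15, Site B 11. Site B has the fewest and is eliminated.
Round 2: Site E 26, Site H 22. Site E has a majority.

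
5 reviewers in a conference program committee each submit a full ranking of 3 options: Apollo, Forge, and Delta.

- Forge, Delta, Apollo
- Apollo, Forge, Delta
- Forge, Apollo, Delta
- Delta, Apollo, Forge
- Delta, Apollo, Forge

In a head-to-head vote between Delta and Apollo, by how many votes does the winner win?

1

Ballots ranking Delta above Apollo: 3.
Ballots ranking Apollo above Delta: 2.
Delta wins 3–2, a margin of 1.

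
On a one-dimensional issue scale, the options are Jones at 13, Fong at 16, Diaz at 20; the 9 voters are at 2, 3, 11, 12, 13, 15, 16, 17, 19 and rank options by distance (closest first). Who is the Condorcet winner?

Jones

With single-peaked preferences on a line, the Condorcet winner is the candidate closest to the median voter.
The median voter (position 13) is closest to Jones at 13.
Check: Jones vs Diaz — voters closer to Jones: 7 of 9.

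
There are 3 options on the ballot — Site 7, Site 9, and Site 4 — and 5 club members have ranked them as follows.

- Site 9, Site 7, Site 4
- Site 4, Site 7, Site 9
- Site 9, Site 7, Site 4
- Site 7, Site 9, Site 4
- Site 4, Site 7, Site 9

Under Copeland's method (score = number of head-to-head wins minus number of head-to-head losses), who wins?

Pairwise results:
  Site 7 vs Site 9: Site 7 wins 3–2.
  Site 7 vs Site 4: Site 7 wins 3–2.
  Site 9 vs Site 4: Site 9 wins 3–2.
Copeland scores (wins − losses):
  Site 7: 2 − 0 = 2
  Site 9: 1 − 1 = 0
  Site 4: 0 − 2 = -2
Site 7 has the best Copeland score.

Site 7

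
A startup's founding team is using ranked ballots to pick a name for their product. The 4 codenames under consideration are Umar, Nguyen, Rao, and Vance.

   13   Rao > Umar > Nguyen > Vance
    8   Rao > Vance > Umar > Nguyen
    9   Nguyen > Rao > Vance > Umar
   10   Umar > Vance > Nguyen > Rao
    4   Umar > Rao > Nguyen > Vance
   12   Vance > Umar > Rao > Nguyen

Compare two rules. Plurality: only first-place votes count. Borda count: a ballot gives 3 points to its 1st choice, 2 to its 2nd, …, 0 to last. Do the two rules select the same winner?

Plurality first-place counts: Umar 14, Nguyen 9, Rao 21, Vance 12 → Rao.
Borda totals: Umar 100, Nguyen 54, Rao 101, Vance 81 → Rao.
The two rules agree on Rao.

Yes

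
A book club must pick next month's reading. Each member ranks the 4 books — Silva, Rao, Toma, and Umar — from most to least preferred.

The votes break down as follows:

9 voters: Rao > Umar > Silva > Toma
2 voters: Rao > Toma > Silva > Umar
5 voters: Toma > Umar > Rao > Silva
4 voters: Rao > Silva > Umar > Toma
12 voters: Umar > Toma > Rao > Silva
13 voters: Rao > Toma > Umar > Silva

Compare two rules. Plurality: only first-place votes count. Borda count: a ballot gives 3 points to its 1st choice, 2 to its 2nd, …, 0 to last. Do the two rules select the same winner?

Yes

Plurality first-place counts: Silva 0, Rao 28, Toma 5, Umar 12 → Rao.
Borda totals: Silva 19, Rao 101, Toma 69, Umar 81 → Rao.
The two rules agree on Rao.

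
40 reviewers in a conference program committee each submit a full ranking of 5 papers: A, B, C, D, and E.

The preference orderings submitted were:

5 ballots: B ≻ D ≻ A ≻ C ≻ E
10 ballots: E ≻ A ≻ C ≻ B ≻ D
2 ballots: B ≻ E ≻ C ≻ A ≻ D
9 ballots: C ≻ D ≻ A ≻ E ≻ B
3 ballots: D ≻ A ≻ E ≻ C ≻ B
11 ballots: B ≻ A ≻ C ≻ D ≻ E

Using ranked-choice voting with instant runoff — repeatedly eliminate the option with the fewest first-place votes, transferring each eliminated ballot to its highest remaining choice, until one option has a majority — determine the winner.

Round 1: B 18, E 10, C 9, D 3, A 0. A has the fewest and is eliminated.
Round 2: B 18, E 10, C 9, D 3. D has the fewest and is eliminated.
Round 3: B 18, E 13, C 9. C has the fewest and is eliminated.
Round 4: E 22, B 18. E has a majority.

E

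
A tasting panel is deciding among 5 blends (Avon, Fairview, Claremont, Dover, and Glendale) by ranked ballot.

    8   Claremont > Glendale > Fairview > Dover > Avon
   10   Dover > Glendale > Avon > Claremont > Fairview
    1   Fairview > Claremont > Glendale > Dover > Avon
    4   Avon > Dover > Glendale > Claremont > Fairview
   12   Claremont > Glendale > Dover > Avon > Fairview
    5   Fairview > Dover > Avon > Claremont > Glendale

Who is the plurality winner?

First-place vote totals:
  Avon: 4
  Fairview: 6
  Claremont: 20
  Dover: 10
  Glendale: 0
Claremont has the most first-place votes.

Claremont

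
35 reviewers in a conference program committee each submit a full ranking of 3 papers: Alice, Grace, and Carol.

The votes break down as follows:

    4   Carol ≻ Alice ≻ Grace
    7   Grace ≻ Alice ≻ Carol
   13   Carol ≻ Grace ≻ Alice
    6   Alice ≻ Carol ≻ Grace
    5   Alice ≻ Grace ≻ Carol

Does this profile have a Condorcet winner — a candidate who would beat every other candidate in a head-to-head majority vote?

No

Head-to-head results (35 voters total):
Alice vs Grace: Grace wins 20–15.
Alice vs Carol: Alice wins 18–17.
Grace vs Carol: Carol wins 23–12.
No candidate beats all others: Alice beats Carol beats Grace beats Alice, a majority cycle.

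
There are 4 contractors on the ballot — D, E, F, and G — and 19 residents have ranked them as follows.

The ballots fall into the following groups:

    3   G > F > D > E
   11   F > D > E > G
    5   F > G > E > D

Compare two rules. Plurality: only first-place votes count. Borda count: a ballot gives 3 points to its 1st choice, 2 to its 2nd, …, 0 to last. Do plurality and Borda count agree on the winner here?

Plurality first-place counts: D 0, E 0, F 16, G 3 → F.
Borda totals: D 25, E 16, F 54, G 19 → F.
The two rules agree on F.

Yes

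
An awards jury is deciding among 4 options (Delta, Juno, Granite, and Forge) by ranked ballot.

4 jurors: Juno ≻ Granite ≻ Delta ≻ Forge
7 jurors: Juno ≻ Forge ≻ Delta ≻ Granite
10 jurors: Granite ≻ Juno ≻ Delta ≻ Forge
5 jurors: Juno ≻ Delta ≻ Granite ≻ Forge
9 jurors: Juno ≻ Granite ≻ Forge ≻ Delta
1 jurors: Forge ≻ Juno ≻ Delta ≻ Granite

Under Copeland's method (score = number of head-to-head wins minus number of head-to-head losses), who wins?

Juno

Pairwise results:
  Delta vs Juno: Juno wins 36–0.
  Delta vs Granite: Granite wins 23–13.
  Delta vs Forge: Delta wins 19–17.
  Juno vs Granite: Juno wins 26–10.
  Juno vs Forge: Juno wins 35–1.
  Granite vs Forge: Granite wins 28–8.
Copeland scores (wins − losses):
  Delta: 1 − 2 = -1
  Juno: 3 − 0 = 3
  Granite: 2 − 1 = 1
  Forge: 0 − 3 = -3
Juno has the best Copeland score.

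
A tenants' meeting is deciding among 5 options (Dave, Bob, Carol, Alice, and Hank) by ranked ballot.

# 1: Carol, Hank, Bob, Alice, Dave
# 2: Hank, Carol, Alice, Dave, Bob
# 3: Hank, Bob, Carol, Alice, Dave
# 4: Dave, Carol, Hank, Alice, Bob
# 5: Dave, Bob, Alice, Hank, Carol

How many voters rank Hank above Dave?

Ballots ranking Hank above Dave: 3.
Ballots ranking Dave above Hank: 2.
So 3 of 5 voters prefer Hank to Dave.

3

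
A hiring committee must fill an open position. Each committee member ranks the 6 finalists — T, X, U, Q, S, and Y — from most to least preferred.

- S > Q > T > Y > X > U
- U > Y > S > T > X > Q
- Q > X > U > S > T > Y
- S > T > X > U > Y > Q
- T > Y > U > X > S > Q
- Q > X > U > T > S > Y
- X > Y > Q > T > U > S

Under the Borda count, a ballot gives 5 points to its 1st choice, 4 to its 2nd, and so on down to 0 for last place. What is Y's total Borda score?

Borda scores:
  T: 3 + 2 + 1 + 4 + 5 + 2 + 2 = 19
  X: 1 + 1 + 4 + 3 + 2 + 4 + 5 = 20
  U: 0 + 5 + 3 + 2 + 3 + 3 + 1 = 17
  Q: 4 + 0 + 5 + 0 + 0 + 5 + 3 = 17
  S: 5 + 3 + 2 + 5 + 1 + 1 + 0 = 17
  Y: 2 + 4 + 0 + 1 + 4 + 0 + 4 = 15

15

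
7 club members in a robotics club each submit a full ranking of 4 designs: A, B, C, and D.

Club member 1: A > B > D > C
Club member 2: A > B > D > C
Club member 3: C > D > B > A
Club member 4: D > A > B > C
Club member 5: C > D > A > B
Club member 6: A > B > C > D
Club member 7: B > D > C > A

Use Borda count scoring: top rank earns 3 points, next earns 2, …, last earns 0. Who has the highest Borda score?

A

Borda scores:
  A: 3 + 3 + 0 + 2 + 1 + 3 + 0 = 12
  B: 2 + 2 + 1 + 1 + 0 + 2 + 3 = 11
  C: 0 + 0 + 3 + 0 + 3 + 1 + 1 = 8
  D: 1 + 1 + 2 + 3 + 2 + 0 + 2 = 11
A has the highest total.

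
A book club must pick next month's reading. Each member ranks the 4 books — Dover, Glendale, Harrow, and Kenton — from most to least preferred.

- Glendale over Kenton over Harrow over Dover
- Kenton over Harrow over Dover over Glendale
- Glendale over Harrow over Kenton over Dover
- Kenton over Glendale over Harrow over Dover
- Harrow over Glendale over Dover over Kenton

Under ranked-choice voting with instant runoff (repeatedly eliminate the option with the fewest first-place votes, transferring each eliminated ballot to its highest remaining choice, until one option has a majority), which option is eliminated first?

Round 1: Glendale 2, Kenton 2, Harrow 1, Dover 0. Dover has the fewest and is eliminated.
Round 2: Glendale 2, Kenton 2, Harrow 1. Harrow has the fewest and is eliminated.
Round 3: Glendale 3, Kenton 2. Glendale has a majority.

Dover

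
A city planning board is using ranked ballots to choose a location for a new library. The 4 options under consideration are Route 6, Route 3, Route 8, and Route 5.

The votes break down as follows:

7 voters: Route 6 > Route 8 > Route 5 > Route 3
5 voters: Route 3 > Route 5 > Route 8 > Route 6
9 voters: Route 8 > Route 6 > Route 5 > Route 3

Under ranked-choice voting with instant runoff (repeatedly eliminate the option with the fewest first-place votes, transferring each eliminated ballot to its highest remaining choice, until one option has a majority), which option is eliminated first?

Route 5

Round 1: Route 8 9, Route 6 7, Route 3 5, Route 5 0. Route 5 has the fewest and is eliminated.
Round 2: Route 8 9, Route 6 7, Route 3 5. Route 3 has the fewest and is eliminated.
Round 3: Route 8 14, Route 6 7. Route 8 has a majority.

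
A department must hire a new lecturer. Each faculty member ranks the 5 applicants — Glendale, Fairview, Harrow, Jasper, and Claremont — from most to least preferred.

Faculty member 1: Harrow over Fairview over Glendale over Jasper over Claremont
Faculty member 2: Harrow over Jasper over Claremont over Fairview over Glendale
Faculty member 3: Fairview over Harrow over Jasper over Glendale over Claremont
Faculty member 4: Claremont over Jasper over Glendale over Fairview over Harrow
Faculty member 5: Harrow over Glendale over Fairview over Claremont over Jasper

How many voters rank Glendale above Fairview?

Ballots ranking Glendale above Fairview: 2.
Ballots ranking Fairview above Glendale: 3.
So 2 of 5 voters prefer Glendale to Fairview.

2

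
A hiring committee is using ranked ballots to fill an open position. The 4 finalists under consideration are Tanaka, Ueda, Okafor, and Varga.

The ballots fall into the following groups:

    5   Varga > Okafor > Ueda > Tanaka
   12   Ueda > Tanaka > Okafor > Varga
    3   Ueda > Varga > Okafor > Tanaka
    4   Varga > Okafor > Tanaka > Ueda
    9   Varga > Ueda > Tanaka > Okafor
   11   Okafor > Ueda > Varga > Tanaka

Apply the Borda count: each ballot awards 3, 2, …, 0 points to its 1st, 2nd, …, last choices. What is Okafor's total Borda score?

Borda scores:
  Tanaka: 5·0 + 12·2 + 3·0 + 4·1 + 9·1 + 11·0 = 37
  Ueda: 5·1 + 12·3 + 3·3 + 4·0 + 9·2 + 11·2 = 90
  Okafor: 5·2 + 12·1 + 3·1 + 4·2 + 9·0 + 11·3 = 66
  Varga: 5·3 + 12·0 + 3·2 + 4·3 + 9·3 + 11·1 = 71

66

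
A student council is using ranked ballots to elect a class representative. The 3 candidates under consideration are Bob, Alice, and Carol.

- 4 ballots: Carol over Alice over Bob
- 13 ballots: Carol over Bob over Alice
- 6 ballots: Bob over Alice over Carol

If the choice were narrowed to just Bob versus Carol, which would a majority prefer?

Ballots ranking Bob above Carol: 6.
Ballots ranking Carol above Bob: 4+13 = 17.
Carol wins the head-to-head, 17–6.

Carol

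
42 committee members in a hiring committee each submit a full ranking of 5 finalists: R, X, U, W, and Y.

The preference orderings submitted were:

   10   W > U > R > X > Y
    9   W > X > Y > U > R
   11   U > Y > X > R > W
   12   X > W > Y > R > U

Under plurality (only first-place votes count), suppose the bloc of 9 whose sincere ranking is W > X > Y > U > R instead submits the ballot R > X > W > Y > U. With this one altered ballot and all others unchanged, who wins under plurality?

First-place totals with the altered ballot: R 9, X 12, U 11, W 10, Y 0.
The switch changes the winner from W to X.

X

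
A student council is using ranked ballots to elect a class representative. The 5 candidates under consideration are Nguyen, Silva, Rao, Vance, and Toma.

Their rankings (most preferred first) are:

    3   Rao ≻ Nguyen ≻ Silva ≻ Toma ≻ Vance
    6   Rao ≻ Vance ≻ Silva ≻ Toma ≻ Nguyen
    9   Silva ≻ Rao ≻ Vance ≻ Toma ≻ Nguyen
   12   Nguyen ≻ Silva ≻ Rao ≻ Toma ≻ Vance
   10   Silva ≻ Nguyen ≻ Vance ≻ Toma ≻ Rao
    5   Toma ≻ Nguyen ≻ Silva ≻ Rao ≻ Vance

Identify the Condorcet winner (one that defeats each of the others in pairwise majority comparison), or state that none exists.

Head-to-head results (45 voters total):
Nguyen vs Silva: Silva wins 25–20.
Nguyen vs Rao: Nguyen wins 27–18.
Nguyen vs Vance: Nguyen wins 30–15.
Nguyen vs Toma: Nguyen wins 25–20.
Silva vs Rao: Silva wins 36–9.
Silva vs Vance: Silva wins 39–6.
Silva vs Toma: Silva wins 40–5.
Rao vs Vance: Rao wins 35–10.
Rao vs Toma: Rao wins 30–15.
Vance vs Toma: Vance wins 25–20.
Silva beats each rival — Nguyen (25–20), Rao (36–9), Vance (39–6), Toma (40–5) — so Silva is the Condorcet winner.

Silva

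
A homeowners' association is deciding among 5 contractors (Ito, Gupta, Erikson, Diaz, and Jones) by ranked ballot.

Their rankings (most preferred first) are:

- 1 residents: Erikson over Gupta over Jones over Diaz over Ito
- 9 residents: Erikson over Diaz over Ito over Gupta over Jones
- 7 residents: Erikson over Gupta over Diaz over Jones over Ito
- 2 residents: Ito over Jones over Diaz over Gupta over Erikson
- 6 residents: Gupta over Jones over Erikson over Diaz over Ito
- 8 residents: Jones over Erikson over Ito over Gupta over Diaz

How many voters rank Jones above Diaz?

Ballots ranking Jones above Diaz: 1+2+6+8 = 17.
Ballots ranking Diaz above Jones: 9+7 = 16.
So 17 of 33 voters prefer Jones to Diaz.

17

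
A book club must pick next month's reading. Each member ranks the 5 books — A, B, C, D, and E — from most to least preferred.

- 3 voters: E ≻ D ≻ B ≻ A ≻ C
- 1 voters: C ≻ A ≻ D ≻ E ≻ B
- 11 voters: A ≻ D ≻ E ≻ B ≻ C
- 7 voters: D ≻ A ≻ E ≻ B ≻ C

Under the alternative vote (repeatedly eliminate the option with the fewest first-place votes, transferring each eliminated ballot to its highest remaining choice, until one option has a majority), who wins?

Round 1: A 11, D 7, E 3, C 1, B 0. B has the fewest and is eliminated.
Round 2: A 11, D 7, E 3, C 1. C has the fewest and is eliminated.
Round 3: A 12, D 7, E 3. A has a majority.

A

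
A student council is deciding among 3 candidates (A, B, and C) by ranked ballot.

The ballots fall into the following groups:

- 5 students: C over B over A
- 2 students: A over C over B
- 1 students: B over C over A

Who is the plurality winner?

C

First-place vote totals:
  A: 2
  B: 1
  C: 5
C has the most first-place votes.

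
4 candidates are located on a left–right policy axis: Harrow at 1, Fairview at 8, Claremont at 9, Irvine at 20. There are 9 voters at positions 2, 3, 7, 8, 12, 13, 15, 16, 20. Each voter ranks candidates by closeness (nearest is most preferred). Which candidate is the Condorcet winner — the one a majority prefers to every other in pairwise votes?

With single-peaked preferences on a line, the Condorcet winner is the candidate closest to the median voter.
The median voter (position 12) is closest to Claremont at 9.
Check: Claremont vs Irvine — voters closer to Claremont: 6 of 9.

Claremont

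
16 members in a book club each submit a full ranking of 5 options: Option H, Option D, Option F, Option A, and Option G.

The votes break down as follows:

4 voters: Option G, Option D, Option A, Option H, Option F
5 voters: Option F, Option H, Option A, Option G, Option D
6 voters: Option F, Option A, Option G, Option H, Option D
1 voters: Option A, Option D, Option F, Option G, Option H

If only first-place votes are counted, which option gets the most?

First-place vote totals:
  Option H: 0
  Option D: 0
  Option F: 11
  Option A: 1
  Option G: 4
Option F has the most first-place votes.

Option F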